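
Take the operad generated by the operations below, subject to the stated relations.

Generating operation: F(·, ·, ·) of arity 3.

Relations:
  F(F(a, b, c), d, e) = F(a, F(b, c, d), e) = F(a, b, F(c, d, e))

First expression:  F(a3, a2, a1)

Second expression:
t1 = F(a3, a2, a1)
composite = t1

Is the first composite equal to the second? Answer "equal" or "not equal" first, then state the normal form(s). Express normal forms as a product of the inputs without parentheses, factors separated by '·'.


equal — both sides give a3 · a2 · a1

The first expression reduces to a3 · a2 · a1
The second expression reduces to a3 · a2 · a1
Same normal form: equal.


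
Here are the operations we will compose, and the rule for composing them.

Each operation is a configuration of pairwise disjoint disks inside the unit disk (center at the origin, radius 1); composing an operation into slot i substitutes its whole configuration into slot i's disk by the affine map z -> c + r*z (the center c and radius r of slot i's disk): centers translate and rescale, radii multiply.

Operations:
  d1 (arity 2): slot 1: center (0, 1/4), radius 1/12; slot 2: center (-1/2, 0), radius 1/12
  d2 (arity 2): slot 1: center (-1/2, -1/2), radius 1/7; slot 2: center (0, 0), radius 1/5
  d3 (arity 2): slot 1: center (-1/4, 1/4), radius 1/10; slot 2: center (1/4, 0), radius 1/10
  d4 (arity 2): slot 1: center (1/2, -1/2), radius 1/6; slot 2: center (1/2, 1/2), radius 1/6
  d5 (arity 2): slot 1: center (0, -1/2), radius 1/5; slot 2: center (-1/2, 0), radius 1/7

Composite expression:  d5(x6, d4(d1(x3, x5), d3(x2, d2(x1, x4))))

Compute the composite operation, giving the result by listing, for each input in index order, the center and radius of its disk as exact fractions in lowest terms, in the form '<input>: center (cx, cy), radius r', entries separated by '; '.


x1: center (-89/210, 59/840), radius 1/2940; x2: center (-73/168, 13/168), radius 1/420; x3: center (-3/7, -11/168), radius 1/504; x4: center (-71/168, 1/14), radius 1/2100; x5: center (-37/84, -1/14), radius 1/504; x6: center (0, -1/2), radius 1/5

Follow each x-input down from d5: c' goes to c + r*c', radius to r*r'.
for x6, the 1-step affine chain lands on center (0, -1/2), radius 1/5
for x3, the 3-step affine chain lands on center (-3/7, -11/168), radius 1/504
for x5, the 3-step affine chain lands on center (-37/84, -1/14), radius 1/504
for x2, the 3-step affine chain lands on center (-73/168, 13/168), radius 1/420
for x1, the 4-step affine chain lands on center (-89/210, 59/840), radius 1/2940
for x4, the 4-step affine chain lands on center (-71/168, 1/14), radius 1/2100


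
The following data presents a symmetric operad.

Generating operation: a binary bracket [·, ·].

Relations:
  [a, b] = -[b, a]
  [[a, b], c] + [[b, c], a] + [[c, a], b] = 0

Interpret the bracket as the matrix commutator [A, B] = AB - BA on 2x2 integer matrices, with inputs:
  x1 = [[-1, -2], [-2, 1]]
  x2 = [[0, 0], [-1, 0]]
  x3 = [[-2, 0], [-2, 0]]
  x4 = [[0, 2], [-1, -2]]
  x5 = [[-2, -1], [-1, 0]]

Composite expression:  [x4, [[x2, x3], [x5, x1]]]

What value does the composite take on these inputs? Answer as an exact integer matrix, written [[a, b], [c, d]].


[x2, x3] = [[0, 0], [2, 0]]
[x5, x1] = [[0, 2], [-2, 0]]
[[x2, x3], [x5, x1]] = [[-4, 0], [0, 4]]
[x4, [[x2, x3], [x5, x1]]] = [[0, 16], [8, 0]]

[[0, 16], [8, 0]]


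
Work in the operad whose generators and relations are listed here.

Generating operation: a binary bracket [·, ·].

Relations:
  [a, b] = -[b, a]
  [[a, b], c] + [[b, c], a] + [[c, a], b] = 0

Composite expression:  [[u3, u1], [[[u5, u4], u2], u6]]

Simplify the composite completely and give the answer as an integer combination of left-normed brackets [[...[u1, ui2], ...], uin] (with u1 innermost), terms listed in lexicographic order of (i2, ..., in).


Left-normed coefficients sit on the u1-initial expansion words.
Composite bracket: [[u3, u1], [[[u5, u4], u2], u6]]
Expanding via [a, b] = ab - ba: 32 signed words (2^5 = 32).
Only words starting with u1 matter:
  u1u3u2u4u5u6 appears with sign -1, giving the term -[[[[[u1, u3], u2], u4], u5], u6]
  u1u3u2u5u4u6 appears with sign +1, giving the term +[[[[[u1, u3], u2], u5], u4], u6]
  u1u3u4u5u2u6 appears with sign +1, giving the term +[[[[[u1, u3], u4], u5], u2], u6]
  u1u3u5u4u2u6 appears with sign -1, giving the term -[[[[[u1, u3], u5], u4], u2], u6]
  u1u3u6u2u4u5 appears with sign +1, giving the term +[[[[[u1, u3], u6], u2], u4], u5]
  u1u3u6u2u5u4 appears with sign -1, giving the term -[[[[[u1, u3], u6], u2], u5], u4]
  u1u3u6u4u5u2 appears with sign -1, giving the term -[[[[[u1, u3], u6], u4], u5], u2]
  u1u3u6u5u4u2 appears with sign +1, giving the term +[[[[[u1, u3], u6], u5], u4], u2]

-[[[[[u1, u3], u2], u4], u5], u6] + [[[[[u1, u3], u2], u5], u4], u6] + [[[[[u1, u3], u4], u5], u2], u6] - [[[[[u1, u3], u5], u4], u2], u6] + [[[[[u1, u3], u6], u2], u4], u5] - [[[[[u1, u3], u6], u2], u5], u4] - [[[[[u1, u3], u6], u4], u5], u2] + [[[[[u1, u3], u6], u5], u4], u2]


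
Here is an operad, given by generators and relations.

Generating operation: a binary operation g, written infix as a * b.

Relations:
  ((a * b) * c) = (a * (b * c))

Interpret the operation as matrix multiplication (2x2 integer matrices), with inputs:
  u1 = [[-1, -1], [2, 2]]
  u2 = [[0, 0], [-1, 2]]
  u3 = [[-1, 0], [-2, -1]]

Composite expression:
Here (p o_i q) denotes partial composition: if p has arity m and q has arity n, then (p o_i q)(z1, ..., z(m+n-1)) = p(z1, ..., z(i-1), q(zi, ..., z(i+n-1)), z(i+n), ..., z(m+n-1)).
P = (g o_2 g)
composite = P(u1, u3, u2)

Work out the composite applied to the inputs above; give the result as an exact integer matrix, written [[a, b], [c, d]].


[[-1, 2], [2, -4]]


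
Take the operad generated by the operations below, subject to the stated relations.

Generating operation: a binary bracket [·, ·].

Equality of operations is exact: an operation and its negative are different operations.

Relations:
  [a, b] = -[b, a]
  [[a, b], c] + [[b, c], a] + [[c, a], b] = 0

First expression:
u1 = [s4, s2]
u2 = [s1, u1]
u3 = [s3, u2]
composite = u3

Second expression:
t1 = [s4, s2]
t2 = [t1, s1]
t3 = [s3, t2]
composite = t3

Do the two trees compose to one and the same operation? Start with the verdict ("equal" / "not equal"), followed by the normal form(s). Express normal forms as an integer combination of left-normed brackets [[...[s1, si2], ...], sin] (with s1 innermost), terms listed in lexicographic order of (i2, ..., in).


not equal; first: [[[s1, s2], s4], s3] - [[[s1, s4], s2], s3]; second: -[[[s1, s2], s4], s3] + [[[s1, s4], s2], s3]

In normal form, the first expression is [[[s1, s2], s4], s3] - [[[s1, s4], s2], s3]
In normal form, the second expression is -[[[s1, s2], s4], s3] + [[[s1, s4], s2], s3]
The forms do not match — not equal.


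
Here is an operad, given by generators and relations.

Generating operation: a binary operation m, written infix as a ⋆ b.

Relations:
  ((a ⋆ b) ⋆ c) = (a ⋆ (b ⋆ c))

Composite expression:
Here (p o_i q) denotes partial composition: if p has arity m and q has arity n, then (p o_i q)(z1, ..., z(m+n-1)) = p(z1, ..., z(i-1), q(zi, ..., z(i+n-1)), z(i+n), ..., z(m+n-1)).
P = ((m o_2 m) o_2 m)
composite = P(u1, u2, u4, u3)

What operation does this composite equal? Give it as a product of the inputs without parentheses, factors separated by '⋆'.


Every regrouping of m is equal, so read the u-inputs in written order.
(u2 ⋆ u4) spells out as u2 ⋆ u4
((u2 ⋆ u4) ⋆ u3) spells out as u2 ⋆ u4 ⋆ u3
(u1 ⋆ ((u2 ⋆ u4) ⋆ u3)) spells out as u1 ⋆ u2 ⋆ u4 ⋆ u3

u1 ⋆ u2 ⋆ u4 ⋆ u3


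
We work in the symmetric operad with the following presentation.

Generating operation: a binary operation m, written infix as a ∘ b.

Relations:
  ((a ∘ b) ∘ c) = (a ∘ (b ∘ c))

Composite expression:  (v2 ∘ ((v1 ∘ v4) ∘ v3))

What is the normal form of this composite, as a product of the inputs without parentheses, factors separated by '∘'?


v2 ∘ v1 ∘ v4 ∘ v3

Under associativity of m, the answer is the v's in reading order.
(v1 ∘ v4) collapses to v1 ∘ v4
((v1 ∘ v4) ∘ v3) collapses to v1 ∘ v4 ∘ v3
(v2 ∘ ((v1 ∘ v4) ∘ v3)) collapses to v2 ∘ v1 ∘ v4 ∘ v3


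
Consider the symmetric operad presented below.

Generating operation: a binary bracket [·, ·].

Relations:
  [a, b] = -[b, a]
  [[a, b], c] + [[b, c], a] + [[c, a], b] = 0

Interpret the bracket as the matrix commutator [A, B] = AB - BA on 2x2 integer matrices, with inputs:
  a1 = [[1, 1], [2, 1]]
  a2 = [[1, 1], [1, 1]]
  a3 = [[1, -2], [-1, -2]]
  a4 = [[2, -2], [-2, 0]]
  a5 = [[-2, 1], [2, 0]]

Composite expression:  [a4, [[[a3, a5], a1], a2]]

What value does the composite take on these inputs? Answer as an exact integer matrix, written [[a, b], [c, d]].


[a3, a5] = [[-3, -1], [-4, 3]]
[[a3, a5], a1] = [[2, -6], [12, -2]]
[[[a3, a5], a1], a2] = [[-18, 4], [-4, 18]]
[a4, [[[a3, a5], a1], a2]] = [[16, -64], [80, -16]]

[[16, -64], [80, -16]]


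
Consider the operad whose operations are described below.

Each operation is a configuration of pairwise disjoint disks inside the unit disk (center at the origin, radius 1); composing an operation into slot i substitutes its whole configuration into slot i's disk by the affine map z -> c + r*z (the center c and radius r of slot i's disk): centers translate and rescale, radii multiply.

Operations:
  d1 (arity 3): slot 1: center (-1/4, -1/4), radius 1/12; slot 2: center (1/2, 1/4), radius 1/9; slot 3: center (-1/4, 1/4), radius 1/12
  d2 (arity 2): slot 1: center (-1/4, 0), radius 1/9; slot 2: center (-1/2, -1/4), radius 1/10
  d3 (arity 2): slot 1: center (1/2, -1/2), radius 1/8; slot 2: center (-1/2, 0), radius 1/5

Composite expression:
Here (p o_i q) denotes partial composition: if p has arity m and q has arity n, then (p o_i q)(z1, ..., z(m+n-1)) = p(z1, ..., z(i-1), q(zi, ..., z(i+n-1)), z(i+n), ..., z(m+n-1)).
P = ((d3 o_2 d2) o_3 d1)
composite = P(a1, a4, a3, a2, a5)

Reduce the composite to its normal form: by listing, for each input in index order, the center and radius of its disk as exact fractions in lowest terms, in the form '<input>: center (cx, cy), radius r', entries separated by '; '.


Nesting under d3 composes maps z -> c + r*z down each a-path.
tracing a1 down its 1-map path: center (1/2, -1/2), radius 1/8
tracing a4 down its 2-map path: center (-11/20, 0), radius 1/45
tracing a3 down its 3-map path: center (-121/200, -11/200), radius 1/600
tracing a2 down its 3-map path: center (-59/100, -9/200), radius 1/450
tracing a5 down its 3-map path: center (-121/200, -9/200), radius 1/600

a1: center (1/2, -1/2), radius 1/8; a2: center (-59/100, -9/200), radius 1/450; a3: center (-121/200, -11/200), radius 1/600; a4: center (-11/20, 0), radius 1/45; a5: center (-121/200, -9/200), radius 1/600


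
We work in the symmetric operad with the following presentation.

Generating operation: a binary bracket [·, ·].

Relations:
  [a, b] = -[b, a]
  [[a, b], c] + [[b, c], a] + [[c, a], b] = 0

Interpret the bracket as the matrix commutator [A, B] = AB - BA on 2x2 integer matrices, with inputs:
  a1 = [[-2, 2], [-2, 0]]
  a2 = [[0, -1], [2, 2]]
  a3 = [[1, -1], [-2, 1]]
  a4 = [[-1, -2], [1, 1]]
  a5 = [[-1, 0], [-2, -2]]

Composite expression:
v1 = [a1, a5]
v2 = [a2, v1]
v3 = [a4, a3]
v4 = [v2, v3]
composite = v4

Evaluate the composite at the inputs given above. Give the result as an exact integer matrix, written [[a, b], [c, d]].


[[72, 80], [-200, -72]]

[a1, a5] = [[-4, -2], [-6, 4]]
[a2, [a1, a5]] = [[10, -4], [-28, -10]]
[a4, a3] = [[5, 2], [-4, -5]]
[[a2, [a1, a5]], [a4, a3]] = [[72, 80], [-200, -72]]


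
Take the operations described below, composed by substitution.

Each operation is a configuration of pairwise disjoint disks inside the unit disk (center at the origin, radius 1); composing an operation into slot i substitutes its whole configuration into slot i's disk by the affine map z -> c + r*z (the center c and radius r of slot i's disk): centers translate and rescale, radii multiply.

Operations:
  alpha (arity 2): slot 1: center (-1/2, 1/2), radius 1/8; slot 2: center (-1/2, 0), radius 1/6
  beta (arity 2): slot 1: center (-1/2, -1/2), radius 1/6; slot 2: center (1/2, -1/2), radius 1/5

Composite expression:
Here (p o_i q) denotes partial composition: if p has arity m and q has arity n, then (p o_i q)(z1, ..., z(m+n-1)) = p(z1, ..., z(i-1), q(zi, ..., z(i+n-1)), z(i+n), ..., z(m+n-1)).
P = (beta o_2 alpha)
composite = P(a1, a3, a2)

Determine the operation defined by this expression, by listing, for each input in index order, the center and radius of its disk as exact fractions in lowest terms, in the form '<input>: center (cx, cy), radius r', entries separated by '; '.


a1: center (-1/2, -1/2), radius 1/6; a2: center (2/5, -1/2), radius 1/30; a3: center (2/5, -2/5), radius 1/40

Below beta, radii multiply path by path; the a-disk centers shift.
input a1: composing its 1 substitution step yields center (-1/2, -1/2), radius 1/6
input a3: composing its 2 substitution steps yields center (2/5, -2/5), radius 1/40
input a2: composing its 2 substitution steps yields center (2/5, -1/2), radius 1/30


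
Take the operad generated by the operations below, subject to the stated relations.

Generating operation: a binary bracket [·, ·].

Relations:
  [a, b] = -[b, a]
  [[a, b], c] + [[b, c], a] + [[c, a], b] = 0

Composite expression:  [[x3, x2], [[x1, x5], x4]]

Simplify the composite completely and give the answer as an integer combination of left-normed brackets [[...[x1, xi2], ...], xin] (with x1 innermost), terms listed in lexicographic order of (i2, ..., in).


[[[[x1, x5], x4], x2], x3] - [[[[x1, x5], x4], x3], x2]


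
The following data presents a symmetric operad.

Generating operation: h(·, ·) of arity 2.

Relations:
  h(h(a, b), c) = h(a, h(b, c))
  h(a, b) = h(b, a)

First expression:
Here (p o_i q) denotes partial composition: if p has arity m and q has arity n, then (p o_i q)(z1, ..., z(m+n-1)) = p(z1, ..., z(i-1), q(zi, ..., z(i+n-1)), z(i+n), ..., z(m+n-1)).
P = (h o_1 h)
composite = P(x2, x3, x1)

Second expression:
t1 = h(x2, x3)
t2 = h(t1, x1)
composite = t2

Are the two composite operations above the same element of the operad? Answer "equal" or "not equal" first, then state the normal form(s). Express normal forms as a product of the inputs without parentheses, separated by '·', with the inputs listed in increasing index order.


equal; both compose to x1 · x2 · x3

The first composite normalizes to x1 · x2 · x3
The second composite normalizes to x1 · x2 · x3
The forms coincide; equal.


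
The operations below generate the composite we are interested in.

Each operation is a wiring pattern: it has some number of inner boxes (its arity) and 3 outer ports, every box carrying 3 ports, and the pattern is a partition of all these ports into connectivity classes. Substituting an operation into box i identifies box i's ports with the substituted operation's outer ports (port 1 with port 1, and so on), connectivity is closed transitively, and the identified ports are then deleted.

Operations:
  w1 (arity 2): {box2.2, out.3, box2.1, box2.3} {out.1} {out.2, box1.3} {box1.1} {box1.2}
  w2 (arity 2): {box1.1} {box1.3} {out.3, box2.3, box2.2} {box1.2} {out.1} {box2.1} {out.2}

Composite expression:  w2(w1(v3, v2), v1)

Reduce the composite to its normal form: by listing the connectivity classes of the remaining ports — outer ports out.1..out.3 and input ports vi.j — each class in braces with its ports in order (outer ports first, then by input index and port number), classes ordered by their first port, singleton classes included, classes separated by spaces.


After gluing at w2, chains via deleted ports link the v-ports.
w1 over (v3, v2) gives {out.1} {out.2, v3.3} {out.3, v2.1, v2.2, v2.3} {v3.1} {v3.2}, out.j being that stage's outer ports
w2 over (v3, v2, v1) gives {out.1} {out.2} {out.3, v1.2, v1.3} {v1.1} {v2.1, v2.2, v2.3} {v3.1} {v3.2} {v3.3}, out.j being that stage's outer ports

{out.1} {out.2} {out.3, v1.2, v1.3} {v1.1} {v2.1, v2.2, v2.3} {v3.1} {v3.2} {v3.3}


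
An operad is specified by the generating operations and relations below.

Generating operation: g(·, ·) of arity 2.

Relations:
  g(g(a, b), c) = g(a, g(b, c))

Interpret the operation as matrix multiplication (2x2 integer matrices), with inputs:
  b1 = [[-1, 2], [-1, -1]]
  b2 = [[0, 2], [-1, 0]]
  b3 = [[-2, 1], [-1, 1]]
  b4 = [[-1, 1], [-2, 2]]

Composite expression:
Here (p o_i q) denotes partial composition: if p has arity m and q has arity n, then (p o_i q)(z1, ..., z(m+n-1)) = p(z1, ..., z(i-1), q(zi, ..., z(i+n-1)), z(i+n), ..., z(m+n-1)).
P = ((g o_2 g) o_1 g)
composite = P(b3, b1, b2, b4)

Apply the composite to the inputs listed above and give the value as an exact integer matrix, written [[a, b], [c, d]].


[[-9, 9], [-3, 3]]

g(b3, b1) = [[1, -5], [0, -3]]
g(b2, b4) = [[-4, 4], [1, -1]]
g(g(b3, b1), g(b2, b4)) = [[-9, 9], [-3, 3]]


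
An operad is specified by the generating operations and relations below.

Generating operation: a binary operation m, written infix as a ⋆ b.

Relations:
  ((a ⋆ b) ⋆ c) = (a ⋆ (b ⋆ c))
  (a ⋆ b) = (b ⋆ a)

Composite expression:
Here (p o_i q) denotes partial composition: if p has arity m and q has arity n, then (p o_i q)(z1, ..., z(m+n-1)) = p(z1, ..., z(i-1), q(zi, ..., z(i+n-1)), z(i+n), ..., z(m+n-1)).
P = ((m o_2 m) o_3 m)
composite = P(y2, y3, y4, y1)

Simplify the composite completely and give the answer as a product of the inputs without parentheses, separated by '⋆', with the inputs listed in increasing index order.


y1 ⋆ y2 ⋆ y3 ⋆ y4

Both nesting and order wash out for m; what remains is which y's occur.
(y4 ⋆ y1) flattens to y4 ⋆ y1
(y3 ⋆ (y4 ⋆ y1)) flattens to y3 ⋆ y4 ⋆ y1
(y2 ⋆ (y3 ⋆ (y4 ⋆ y1))) flattens to y2 ⋆ y3 ⋆ y4 ⋆ y1
commutativity sorts the factors: y1 ⋆ y2 ⋆ y3 ⋆ y4


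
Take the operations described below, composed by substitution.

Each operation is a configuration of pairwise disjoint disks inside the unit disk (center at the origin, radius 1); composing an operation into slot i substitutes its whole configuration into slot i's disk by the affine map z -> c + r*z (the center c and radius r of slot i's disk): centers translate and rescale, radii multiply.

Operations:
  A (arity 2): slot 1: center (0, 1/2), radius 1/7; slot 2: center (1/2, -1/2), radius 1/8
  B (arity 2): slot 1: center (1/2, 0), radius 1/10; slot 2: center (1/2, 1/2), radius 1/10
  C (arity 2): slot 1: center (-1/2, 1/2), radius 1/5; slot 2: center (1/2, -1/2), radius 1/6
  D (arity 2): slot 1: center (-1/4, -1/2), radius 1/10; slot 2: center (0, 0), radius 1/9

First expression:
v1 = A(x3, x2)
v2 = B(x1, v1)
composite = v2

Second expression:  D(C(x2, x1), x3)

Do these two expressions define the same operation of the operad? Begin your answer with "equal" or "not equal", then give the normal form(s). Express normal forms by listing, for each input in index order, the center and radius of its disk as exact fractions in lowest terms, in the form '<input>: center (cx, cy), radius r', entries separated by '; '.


not equal — first x1: center (1/2, 0), radius 1/10; x2: center (11/20, 9/20), radius 1/80; x3: center (1/2, 11/20), radius 1/70, second x1: center (-1/5, -11/20), radius 1/60; x2: center (-3/10, -9/20), radius 1/50; x3: center (0, 0), radius 1/9

In normal form, the first expression is x1: center (1/2, 0), radius 1/10; x2: center (11/20, 9/20), radius 1/80; x3: center (1/2, 11/20), radius 1/70
In normal form, the second expression is x1: center (-1/5, -11/20), radius 1/60; x2: center (-3/10, -9/20), radius 1/50; x3: center (0, 0), radius 1/9
Different reductions; not equal.


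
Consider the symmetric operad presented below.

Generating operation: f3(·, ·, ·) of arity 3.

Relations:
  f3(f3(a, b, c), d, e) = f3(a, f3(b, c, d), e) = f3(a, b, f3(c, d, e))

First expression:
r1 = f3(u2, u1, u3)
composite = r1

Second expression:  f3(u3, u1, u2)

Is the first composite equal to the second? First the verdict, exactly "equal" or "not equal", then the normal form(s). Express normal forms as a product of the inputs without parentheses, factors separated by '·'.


not equal; the first gives u2 · u1 · u3 and the second u3 · u1 · u2

Reducing the first expression gives u2 · u1 · u3
Reducing the second expression gives u3 · u1 · u2
The forms do not match — not equal.


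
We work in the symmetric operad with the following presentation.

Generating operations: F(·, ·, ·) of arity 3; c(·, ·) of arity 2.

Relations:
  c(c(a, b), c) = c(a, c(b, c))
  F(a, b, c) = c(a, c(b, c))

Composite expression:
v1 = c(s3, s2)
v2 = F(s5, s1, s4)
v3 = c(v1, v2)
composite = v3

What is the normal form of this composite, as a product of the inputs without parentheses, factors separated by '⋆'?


s3 ⋆ s2 ⋆ s5 ⋆ s1 ⋆ s4

Every regrouping of c is equal, so read the s-inputs in written order.
c(s3, s2) spells out as s3 ⋆ s2
F(s5, s1, s4) spells out as s5 ⋆ s1 ⋆ s4
c(c(s3, s2), F(s5, s1, s4)) spells out as s3 ⋆ s2 ⋆ s5 ⋆ s1 ⋆ s4


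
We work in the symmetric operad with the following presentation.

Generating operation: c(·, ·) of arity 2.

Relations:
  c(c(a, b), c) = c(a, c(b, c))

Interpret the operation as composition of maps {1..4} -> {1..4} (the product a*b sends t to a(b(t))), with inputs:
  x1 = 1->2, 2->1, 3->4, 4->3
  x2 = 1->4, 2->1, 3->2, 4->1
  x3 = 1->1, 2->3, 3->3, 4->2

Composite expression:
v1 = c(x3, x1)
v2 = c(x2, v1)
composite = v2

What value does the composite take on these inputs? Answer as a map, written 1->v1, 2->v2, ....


1->2, 2->4, 3->1, 4->2

c(x3, x1) = 1->3, 2->1, 3->2, 4->3
c(x2, c(x3, x1)) = 1->2, 2->4, 3->1, 4->2


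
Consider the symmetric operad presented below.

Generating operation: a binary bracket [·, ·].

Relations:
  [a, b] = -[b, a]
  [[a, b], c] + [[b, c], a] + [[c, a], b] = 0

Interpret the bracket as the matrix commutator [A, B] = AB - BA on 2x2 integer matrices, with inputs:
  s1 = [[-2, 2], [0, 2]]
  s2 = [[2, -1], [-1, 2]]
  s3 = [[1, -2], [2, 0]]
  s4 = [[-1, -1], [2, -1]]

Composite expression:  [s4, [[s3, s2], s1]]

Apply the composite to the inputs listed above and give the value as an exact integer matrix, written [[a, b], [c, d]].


[[-20, -4], [-8, 20]]

[s3, s2] = [[4, -1], [1, -4]]
[[s3, s2], s1] = [[-2, 12], [-4, 2]]
[s4, [[s3, s2], s1]] = [[-20, -4], [-8, 20]]


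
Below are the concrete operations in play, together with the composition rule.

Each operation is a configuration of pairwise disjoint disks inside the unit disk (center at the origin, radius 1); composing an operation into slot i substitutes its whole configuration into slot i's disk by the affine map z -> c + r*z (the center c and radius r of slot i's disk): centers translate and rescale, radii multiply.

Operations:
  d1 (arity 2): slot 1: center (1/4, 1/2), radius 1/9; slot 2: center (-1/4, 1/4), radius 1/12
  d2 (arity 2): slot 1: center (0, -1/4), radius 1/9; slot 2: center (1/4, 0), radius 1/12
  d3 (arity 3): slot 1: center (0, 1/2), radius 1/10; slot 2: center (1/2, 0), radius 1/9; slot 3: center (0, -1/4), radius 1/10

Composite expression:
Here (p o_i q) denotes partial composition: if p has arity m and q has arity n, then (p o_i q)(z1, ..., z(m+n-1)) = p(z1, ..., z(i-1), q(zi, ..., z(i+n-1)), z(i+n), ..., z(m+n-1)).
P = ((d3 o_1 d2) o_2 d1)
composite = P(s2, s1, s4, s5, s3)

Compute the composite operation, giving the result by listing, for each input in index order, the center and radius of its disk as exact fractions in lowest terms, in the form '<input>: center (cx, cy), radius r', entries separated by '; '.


Follow each s-input down from d3: c' goes to c + r*c', radius to r*r'.
s2 passes through 2 substitutions, ending at center (0, 19/40), radius 1/90
s1 passes through 3 substitutions, ending at center (13/480, 121/240), radius 1/1080
s4 passes through 3 substitutions, ending at center (11/480, 241/480), radius 1/1440
s5 passes through 1 substitution, ending at center (1/2, 0), radius 1/9
s3 passes through 1 substitution, ending at center (0, -1/4), radius 1/10

s1: center (13/480, 121/240), radius 1/1080; s2: center (0, 19/40), radius 1/90; s3: center (0, -1/4), radius 1/10; s4: center (11/480, 241/480), radius 1/1440; s5: center (1/2, 0), radius 1/9


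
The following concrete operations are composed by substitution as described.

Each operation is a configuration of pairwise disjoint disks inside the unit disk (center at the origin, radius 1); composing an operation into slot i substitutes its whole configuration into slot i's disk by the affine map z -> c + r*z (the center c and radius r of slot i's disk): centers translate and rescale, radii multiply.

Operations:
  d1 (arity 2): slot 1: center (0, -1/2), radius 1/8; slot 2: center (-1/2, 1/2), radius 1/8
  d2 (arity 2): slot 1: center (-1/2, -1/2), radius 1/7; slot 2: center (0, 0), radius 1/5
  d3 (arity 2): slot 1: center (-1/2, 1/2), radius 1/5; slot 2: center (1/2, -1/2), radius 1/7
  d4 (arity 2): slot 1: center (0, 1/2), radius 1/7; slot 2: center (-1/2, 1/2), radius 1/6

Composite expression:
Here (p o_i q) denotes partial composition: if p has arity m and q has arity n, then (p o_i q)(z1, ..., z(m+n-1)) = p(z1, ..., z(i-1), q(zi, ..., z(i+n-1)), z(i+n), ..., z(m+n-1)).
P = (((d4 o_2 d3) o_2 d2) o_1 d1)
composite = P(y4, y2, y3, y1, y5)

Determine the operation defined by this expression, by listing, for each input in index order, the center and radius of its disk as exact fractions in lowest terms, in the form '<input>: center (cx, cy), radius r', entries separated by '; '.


y1: center (-7/12, 7/12), radius 1/150; y2: center (-1/14, 4/7), radius 1/56; y3: center (-3/5, 17/30), radius 1/210; y4: center (0, 3/7), radius 1/56; y5: center (-5/12, 5/12), radius 1/42

Follow each y-input down from d4: c' goes to c + r*c', radius to r*r'.
y4: after 2 affine steps, its disk has center (0, 3/7), radius 1/56
y2: after 2 affine steps, its disk has center (-1/14, 4/7), radius 1/56
y3: after 3 affine steps, its disk has center (-3/5, 17/30), radius 1/210
y1: after 3 affine steps, its disk has center (-7/12, 7/12), radius 1/150
y5: after 2 affine steps, its disk has center (-5/12, 5/12), radius 1/42


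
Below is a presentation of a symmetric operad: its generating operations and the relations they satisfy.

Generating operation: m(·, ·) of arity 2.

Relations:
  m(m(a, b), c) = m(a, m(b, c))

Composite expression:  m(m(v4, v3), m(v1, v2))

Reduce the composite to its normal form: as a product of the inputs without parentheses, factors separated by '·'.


v4 · v3 · v1 · v2


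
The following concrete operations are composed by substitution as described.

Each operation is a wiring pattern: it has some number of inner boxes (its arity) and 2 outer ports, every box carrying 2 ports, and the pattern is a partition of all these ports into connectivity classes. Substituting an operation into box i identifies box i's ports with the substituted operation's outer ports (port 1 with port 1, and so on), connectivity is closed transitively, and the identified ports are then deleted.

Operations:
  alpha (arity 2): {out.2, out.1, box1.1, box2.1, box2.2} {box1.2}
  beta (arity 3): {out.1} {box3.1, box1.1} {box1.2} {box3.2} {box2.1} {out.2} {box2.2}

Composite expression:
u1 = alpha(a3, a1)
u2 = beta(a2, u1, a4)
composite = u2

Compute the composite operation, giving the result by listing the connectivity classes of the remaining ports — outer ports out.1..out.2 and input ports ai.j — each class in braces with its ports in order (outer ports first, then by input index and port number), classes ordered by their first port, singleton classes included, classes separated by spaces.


{out.1} {out.2} {a1.1, a1.2, a3.1} {a2.1, a4.1} {a2.2} {a3.2} {a4.2}

Connectivity passes through glued beta-boundaries; trace each wire chain.
composing alpha on (a3, a1), with out.j its own outer ports: {out.1, out.2, a1.1, a1.2, a3.1} {a3.2}
composing beta on (a2, a3, a1, a4), with out.j its own outer ports: {out.1} {out.2} {a1.1, a1.2, a3.1} {a2.1, a4.1} {a2.2} {a3.2} {a4.2}


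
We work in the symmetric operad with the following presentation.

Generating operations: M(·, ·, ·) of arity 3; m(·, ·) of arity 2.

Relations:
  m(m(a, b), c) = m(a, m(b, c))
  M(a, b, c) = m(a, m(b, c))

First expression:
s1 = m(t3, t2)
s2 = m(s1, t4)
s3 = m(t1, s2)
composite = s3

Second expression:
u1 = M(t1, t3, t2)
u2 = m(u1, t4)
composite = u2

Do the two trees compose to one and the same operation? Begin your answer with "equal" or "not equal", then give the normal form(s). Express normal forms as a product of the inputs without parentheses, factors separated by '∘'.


equal; both compose to t1 ∘ t3 ∘ t2 ∘ t4

The first expression reduces to t1 ∘ t3 ∘ t2 ∘ t4
The second expression reduces to t1 ∘ t3 ∘ t2 ∘ t4
Same normal form: equal.


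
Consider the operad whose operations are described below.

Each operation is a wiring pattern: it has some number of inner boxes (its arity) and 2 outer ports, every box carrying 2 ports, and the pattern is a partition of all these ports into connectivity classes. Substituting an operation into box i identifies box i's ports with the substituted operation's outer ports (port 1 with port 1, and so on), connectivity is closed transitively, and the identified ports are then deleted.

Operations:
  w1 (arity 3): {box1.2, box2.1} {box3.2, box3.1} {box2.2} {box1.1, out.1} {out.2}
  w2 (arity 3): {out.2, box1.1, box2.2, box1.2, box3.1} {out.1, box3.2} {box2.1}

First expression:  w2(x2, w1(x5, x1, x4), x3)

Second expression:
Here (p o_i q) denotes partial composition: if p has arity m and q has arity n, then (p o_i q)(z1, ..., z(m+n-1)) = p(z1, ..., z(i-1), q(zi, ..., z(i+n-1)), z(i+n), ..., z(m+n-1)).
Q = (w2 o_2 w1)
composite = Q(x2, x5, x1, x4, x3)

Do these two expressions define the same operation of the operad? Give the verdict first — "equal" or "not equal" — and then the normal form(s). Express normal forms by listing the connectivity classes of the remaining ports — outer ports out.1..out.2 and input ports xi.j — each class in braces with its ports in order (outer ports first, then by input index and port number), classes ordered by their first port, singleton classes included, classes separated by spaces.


equal: each reduces to {out.1, x3.2} {out.2, x2.1, x2.2, x3.1} {x1.1, x5.2} {x1.2} {x4.1, x4.2} {x5.1}

The first expression, normalized: {out.1, x3.2} {out.2, x2.1, x2.2, x3.1} {x1.1, x5.2} {x1.2} {x4.1, x4.2} {x5.1}
The second expression, normalized: {out.1, x3.2} {out.2, x2.1, x2.2, x3.1} {x1.1, x5.2} {x1.2} {x4.1, x4.2} {x5.1}
Both agree, so they are equal.


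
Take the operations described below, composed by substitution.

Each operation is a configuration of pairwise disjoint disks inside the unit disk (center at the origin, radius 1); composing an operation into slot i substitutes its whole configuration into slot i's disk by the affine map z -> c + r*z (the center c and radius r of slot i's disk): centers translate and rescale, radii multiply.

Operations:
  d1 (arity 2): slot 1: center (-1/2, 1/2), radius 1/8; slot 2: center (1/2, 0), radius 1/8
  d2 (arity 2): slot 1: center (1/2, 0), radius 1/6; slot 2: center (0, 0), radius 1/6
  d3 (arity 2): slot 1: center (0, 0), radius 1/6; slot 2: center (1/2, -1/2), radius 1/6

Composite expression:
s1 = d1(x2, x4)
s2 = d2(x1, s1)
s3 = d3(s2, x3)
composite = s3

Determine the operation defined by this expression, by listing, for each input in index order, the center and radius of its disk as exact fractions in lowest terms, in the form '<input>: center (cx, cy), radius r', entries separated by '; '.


x1: center (1/12, 0), radius 1/36; x2: center (-1/72, 1/72), radius 1/288; x3: center (1/2, -1/2), radius 1/6; x4: center (1/72, 0), radius 1/288


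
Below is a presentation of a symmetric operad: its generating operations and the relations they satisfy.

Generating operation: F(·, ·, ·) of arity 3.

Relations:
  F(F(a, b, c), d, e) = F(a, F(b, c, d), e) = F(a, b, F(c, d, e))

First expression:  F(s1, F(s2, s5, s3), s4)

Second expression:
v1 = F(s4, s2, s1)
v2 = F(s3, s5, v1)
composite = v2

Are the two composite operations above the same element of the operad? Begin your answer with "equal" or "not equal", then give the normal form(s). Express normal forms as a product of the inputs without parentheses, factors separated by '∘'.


not equal — first s1 ∘ s2 ∘ s5 ∘ s3 ∘ s4, second s3 ∘ s5 ∘ s4 ∘ s2 ∘ s1

The first expression reduces to s1 ∘ s2 ∘ s5 ∘ s3 ∘ s4
The second expression reduces to s3 ∘ s5 ∘ s4 ∘ s2 ∘ s1
Distinct normal forms: not equal.


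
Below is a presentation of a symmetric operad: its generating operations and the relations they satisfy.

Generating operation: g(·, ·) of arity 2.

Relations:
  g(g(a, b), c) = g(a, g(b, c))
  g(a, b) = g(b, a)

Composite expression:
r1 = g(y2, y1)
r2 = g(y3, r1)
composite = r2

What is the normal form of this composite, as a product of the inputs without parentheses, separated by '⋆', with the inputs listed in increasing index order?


y1 ⋆ y2 ⋆ y3


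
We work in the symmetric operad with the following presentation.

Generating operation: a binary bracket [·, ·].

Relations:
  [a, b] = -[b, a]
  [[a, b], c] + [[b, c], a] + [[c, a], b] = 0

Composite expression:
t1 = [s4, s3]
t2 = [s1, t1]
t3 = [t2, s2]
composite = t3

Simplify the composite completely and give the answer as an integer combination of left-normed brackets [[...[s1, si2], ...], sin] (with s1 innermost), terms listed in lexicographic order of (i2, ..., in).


-[[[s1, s3], s4], s2] + [[[s1, s4], s3], s2]


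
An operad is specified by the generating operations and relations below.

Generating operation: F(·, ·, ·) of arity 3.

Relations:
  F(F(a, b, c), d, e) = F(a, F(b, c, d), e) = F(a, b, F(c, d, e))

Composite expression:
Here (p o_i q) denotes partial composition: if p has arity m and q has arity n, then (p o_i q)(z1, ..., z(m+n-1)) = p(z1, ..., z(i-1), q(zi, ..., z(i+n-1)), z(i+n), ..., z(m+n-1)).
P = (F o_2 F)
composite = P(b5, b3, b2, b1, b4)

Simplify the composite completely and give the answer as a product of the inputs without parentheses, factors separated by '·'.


The F-tree's shape is irrelevant; the b-reading-order decides.
F(b3, b2, b1) reduces to b3 · b2 · b1
F(b5, F(b3, b2, b1), b4) reduces to b5 · b3 · b2 · b1 · b4

b5 · b3 · b2 · b1 · b4


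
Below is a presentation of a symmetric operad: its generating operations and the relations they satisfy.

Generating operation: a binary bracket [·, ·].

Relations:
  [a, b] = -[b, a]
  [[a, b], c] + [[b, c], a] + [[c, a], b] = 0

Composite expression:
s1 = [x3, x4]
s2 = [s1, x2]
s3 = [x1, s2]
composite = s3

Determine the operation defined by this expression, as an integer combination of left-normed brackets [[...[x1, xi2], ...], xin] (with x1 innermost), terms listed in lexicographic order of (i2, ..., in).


-[[[x1, x2], x3], x4] + [[[x1, x2], x4], x3] + [[[x1, x3], x4], x2] - [[[x1, x4], x3], x2]

Skip Jacobi rewriting: expand, keep x1-initial words, read off terms.
Composite bracket: [x1, [[x3, x4], x2]]
Full expansion: 8 signed words from ab - ba (2^3 = 8).
Words beginning with x1 determine it all:
  x1x2x3x4 appears with sign -1, giving the term -[[[x1, x2], x3], x4]
  x1x2x4x3 appears with sign +1, giving the term +[[[x1, x2], x4], x3]
  x1x3x4x2 appears with sign +1, giving the term +[[[x1, x3], x4], x2]
  x1x4x3x2 appears with sign -1, giving the term -[[[x1, x4], x3], x2]


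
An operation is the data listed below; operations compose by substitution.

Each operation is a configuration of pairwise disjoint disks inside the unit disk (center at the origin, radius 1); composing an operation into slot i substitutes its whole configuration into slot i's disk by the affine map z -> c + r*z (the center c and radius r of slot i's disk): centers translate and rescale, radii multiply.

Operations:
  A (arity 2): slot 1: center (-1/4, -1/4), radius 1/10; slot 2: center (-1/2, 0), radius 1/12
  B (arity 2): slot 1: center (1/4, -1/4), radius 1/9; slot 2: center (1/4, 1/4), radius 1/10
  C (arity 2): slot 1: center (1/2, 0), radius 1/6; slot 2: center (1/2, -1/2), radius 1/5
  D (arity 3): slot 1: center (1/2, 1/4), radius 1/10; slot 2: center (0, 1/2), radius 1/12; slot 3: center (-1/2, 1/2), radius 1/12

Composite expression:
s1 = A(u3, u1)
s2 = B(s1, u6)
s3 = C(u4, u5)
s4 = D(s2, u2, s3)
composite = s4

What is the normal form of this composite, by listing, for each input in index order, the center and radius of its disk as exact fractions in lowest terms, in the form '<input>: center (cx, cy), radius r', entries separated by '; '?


u1: center (187/360, 9/40), radius 1/1080; u2: center (0, 1/2), radius 1/12; u3: center (47/90, 2/9), radius 1/900; u4: center (-11/24, 1/2), radius 1/72; u5: center (-11/24, 11/24), radius 1/60; u6: center (21/40, 11/40), radius 1/100


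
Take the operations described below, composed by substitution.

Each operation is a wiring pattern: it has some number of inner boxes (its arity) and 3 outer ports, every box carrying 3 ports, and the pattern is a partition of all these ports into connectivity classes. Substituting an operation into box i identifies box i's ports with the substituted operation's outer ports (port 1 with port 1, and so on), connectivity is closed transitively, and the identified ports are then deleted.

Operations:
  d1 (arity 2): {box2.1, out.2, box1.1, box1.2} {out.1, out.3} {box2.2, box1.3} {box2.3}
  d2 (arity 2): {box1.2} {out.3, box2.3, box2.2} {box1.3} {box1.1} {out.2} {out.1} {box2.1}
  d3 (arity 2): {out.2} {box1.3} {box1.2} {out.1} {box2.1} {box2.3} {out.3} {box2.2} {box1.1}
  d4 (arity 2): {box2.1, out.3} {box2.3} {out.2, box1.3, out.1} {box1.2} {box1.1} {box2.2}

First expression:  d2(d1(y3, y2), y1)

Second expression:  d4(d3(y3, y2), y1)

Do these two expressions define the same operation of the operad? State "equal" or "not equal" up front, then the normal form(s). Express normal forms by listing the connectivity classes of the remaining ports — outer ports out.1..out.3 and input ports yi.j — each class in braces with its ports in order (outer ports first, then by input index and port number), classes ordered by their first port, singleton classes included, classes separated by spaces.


The first expression reduces to {out.1} {out.2} {out.3, y1.2, y1.3} {y1.1} {y2.1, y3.1, y3.2} {y2.2, y3.3} {y2.3}
The second expression reduces to {out.1, out.2} {out.3, y1.1} {y1.2} {y1.3} {y2.1} {y2.2} {y2.3} {y3.1} {y3.2} {y3.3}
The normal forms differ: not equal.

not equal; the first gives {out.1} {out.2} {out.3, y1.2, y1.3} {y1.1} {y2.1, y3.1, y3.2} {y2.2, y3.3} {y2.3} and the second {out.1, out.2} {out.3, y1.1} {y1.2} {y1.3} {y2.1} {y2.2} {y2.3} {y3.1} {y3.2} {y3.3}


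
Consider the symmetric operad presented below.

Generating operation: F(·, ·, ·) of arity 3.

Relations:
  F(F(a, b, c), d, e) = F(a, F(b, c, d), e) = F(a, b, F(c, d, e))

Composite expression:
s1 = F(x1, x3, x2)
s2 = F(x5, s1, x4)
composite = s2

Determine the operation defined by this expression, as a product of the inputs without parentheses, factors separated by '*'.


x5 * x1 * x3 * x2 * x4

Key point: F is associative — brackets drop, the x-order remains.
F(x1, x3, x2) linearizes to x1 * x3 * x2
F(x5, F(x1, x3, x2), x4) linearizes to x5 * x1 * x3 * x2 * x4


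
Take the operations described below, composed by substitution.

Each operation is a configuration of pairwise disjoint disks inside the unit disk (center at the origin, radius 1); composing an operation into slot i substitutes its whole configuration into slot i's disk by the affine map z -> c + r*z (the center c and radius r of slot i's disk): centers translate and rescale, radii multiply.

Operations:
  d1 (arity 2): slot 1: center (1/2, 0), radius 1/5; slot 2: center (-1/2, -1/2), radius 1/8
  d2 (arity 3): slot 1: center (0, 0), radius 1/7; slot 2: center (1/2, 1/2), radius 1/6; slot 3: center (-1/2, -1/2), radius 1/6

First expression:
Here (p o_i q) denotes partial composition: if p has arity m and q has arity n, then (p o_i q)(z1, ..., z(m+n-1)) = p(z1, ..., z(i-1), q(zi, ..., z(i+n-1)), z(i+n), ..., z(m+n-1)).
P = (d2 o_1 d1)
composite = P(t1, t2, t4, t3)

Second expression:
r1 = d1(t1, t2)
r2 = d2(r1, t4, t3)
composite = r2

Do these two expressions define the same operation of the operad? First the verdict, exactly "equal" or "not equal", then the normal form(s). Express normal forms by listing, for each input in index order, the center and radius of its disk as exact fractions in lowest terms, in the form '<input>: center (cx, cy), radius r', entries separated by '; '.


The first expression reduces to t1: center (1/14, 0), radius 1/35; t2: center (-1/14, -1/14), radius 1/56; t3: center (-1/2, -1/2), radius 1/6; t4: center (1/2, 1/2), radius 1/6
The second expression reduces to t1: center (1/14, 0), radius 1/35; t2: center (-1/14, -1/14), radius 1/56; t3: center (-1/2, -1/2), radius 1/6; t4: center (1/2, 1/2), radius 1/6
Identical normal forms: equal.

equal; the common form is t1: center (1/14, 0), radius 1/35; t2: center (-1/14, -1/14), radius 1/56; t3: center (-1/2, -1/2), radius 1/6; t4: center (1/2, 1/2), radius 1/6
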